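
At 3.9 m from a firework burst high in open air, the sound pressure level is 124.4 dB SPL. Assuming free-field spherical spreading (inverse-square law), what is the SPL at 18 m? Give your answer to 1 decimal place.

Inverse-square spreading gives ΔL = −20·log₁₀(d₂/d₁).
ΔL = −20·log₁₀(18/3.9) = -13.28 dB, so L₂ = 124.4 + (-13.28) = 111.1 dB SPL.

111.1 dB SPL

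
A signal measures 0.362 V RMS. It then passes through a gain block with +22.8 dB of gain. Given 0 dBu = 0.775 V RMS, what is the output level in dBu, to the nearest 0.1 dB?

+16.2 dBu

Input level: 20·log₁₀(0.362/0.775) = -6.61 dBu.
Output: -6.61 + 22.8 = +16.2 dBu.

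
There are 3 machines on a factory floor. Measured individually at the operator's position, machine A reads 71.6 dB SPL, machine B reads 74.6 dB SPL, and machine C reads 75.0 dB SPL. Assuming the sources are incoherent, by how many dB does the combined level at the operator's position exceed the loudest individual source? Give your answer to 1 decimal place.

Add the sources as powers (linear), then convert back to dB:
L_total = 10·log₁₀(10^(71.6/10) + 10^(74.6/10) + 10^(75.0/10)) = 78.75 dB SPL.
Excess over the loudest (75.0 dB): 78.75 − 75.0 = 3.7 dB.

3.7 dB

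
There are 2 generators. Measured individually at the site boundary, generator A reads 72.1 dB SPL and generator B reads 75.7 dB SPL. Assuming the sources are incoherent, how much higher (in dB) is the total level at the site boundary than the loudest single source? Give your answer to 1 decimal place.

Incoherent sources sum as intensities:
L_total = 10·log₁₀(10^(72.1/10) + 10^(75.7/10)) = 77.27 dB SPL.
Excess over the loudest (75.7 dB): 77.27 − 75.7 = 1.6 dB.

1.6 dB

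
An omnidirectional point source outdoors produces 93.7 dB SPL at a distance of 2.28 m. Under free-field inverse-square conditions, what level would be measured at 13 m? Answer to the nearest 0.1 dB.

Free-field point source: level drops by 20·log₁₀ of the distance ratio.
ΔL = −20·log₁₀(13/2.28) = -15.12 dB, so L₂ = 93.7 + (-15.12) = 78.6 dB SPL.

78.6 dB SPL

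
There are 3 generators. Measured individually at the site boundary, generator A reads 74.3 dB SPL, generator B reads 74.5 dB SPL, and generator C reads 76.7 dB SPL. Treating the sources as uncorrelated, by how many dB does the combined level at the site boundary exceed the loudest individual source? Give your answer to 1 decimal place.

Incoherent sources sum as intensities:
L_total = 10·log₁₀(10^(74.3/10) + 10^(74.5/10) + 10^(76.7/10)) = 80.08 dB SPL.
Excess over the loudest (76.7 dB): 80.08 − 76.7 = 3.4 dB.

3.4 dB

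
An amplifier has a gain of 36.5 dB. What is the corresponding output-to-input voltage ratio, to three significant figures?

Voltage ratio = 10^(dB/20).
10^(36.5/20) = 10^(1.825) = 66.8.

66.8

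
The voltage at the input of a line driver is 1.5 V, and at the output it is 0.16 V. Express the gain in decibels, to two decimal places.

Voltage is an amplitude quantity, so gain = 20·log₁₀(V_out/V_in).
20·log₁₀(0.16/1.5) = 20·log₁₀(0.1067) = -19.44 dB.

-19.44 dB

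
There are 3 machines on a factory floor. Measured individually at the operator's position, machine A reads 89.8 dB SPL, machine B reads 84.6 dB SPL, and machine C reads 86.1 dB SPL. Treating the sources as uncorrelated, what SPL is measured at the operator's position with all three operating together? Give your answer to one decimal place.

92.2 dB SPL

Add the sources as powers (linear), then convert back to dB:
L_total = 10·log₁₀(10^(89.8/10) + 10^(84.6/10) + 10^(86.1/10)) = 10·log₁₀(1651000000) = 92.2 dB SPL.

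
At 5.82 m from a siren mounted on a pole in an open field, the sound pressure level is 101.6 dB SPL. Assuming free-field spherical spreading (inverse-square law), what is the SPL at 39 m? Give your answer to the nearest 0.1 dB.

85.1 dB SPL

For a point source in a free field, ΔL = −20·log₁₀(d₂/d₁).
ΔL = −20·log₁₀(39/5.82) = -16.52 dB, so L₂ = 101.6 + (-16.52) = 85.1 dB SPL.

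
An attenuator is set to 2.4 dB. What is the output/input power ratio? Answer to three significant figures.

0.575

Power ratio = 10^(dB/10).
10^(-2.4/10) = 10^(-0.2400) = 0.575.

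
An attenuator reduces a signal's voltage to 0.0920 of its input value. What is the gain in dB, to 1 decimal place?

Voltage ratio → dB uses the 20·log₁₀ form:
20·log₁₀(0.0920) = -20.7 dB.

-20.7 dB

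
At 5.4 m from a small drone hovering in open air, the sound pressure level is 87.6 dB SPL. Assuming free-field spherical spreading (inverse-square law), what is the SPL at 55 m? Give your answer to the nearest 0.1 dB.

67.4 dB SPL

Inverse-square spreading gives ΔL = −20·log₁₀(d₂/d₁).
ΔL = −20·log₁₀(55/5.4) = -20.16 dB, so L₂ = 87.6 + (-20.16) = 67.4 dB SPL.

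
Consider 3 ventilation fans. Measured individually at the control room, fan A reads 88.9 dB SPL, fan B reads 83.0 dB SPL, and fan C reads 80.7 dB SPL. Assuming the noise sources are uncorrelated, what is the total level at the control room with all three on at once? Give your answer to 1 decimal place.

Add the sources as powers (linear), then convert back to dB:
L_total = 10·log₁₀(10^(88.9/10) + 10^(83.0/10) + 10^(80.7/10)) = 10·log₁₀(1093000000) = 90.4 dB SPL.

90.4 dB SPL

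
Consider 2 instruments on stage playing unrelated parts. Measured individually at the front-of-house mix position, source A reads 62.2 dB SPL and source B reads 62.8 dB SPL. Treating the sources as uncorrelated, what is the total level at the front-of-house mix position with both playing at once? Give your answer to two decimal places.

65.52 dB SPL

Add the sources as powers (linear), then convert back to dB:
L_total = 10·log₁₀(10^(62.2/10) + 10^(62.8/10)) = 10·log₁₀(3565000) = 65.52 dB SPL.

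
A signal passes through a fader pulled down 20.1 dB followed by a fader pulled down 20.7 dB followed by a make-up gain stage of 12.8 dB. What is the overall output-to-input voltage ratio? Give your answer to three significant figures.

0.0398

Net gain = (−20.1) + (−20.7) + 12.8 = -28.0 dB.
Voltage ratio = 10^(-28.0/20) = 0.0398.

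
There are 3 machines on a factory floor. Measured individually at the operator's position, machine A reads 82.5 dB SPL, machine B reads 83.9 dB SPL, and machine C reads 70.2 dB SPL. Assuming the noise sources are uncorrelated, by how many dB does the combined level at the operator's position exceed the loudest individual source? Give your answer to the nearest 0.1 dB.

Incoherent sources sum as intensities:
L_total = 10·log₁₀(10^(82.5/10) + 10^(83.9/10) + 10^(70.2/10)) = 86.37 dB SPL.
Excess over the loudest (83.9 dB): 86.37 − 83.9 = 2.5 dB.

2.5 dB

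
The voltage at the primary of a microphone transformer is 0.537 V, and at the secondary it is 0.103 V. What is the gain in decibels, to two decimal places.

-14.34 dB

Voltage ratio → dB uses the 20·log₁₀ form:
20·log₁₀(0.103/0.537) = 20·log₁₀(0.1918) = -14.34 dB.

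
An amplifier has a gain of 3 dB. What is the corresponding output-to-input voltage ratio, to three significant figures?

1.41

Voltage ratio = 10^(dB/20).
10^(3/20) = 10^(0.1500) = 1.41.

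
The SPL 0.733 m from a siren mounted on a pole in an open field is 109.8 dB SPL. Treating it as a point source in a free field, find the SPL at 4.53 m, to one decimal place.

For a point source in a free field, ΔL = −20·log₁₀(d₂/d₁).
ΔL = −20·log₁₀(4.53/0.733) = -15.82 dB, so L₂ = 109.8 + (-15.82) = 94.0 dB SPL.

94.0 dB SPL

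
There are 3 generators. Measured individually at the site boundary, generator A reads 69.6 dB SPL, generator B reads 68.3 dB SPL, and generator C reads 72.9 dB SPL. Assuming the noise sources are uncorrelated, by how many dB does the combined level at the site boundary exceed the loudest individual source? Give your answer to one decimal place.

Uncorrelated sources add in intensity (power), not in dB.
L_total = 10·log₁₀(10^(69.6/10) + 10^(68.3/10) + 10^(72.9/10)) = 75.49 dB SPL.
Excess over the loudest (72.9 dB): 75.49 − 72.9 = 2.6 dB.

2.6 dB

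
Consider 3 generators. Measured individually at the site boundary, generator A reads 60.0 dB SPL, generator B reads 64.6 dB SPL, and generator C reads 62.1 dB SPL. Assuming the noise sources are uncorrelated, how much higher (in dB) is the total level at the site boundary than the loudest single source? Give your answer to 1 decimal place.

2.8 dB

Uncorrelated sources add in intensity (power), not in dB.
L_total = 10·log₁₀(10^(60.0/10) + 10^(64.6/10) + 10^(62.1/10)) = 67.41 dB SPL.
Excess over the loudest (64.6 dB): 67.41 − 64.6 = 2.8 dB.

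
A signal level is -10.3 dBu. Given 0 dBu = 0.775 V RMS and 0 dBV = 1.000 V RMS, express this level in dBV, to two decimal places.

-12.51 dBV

The offset between the scales is 20·log₁₀(0.775/1.000) = −2.214 dB.
So dBV = -10.3 − 2.214 = -12.51 dBV.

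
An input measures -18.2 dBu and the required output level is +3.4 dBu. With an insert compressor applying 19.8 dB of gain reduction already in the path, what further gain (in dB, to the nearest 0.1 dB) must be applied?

The required make-up gain is the shortfall in the dB sum.
G = +3.4 − (-18.2) + 19.8 = 41.4 dB.

41.4 dB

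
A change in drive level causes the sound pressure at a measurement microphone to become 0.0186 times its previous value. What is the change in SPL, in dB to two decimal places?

Sound pressure is an amplitude quantity: ΔL = 20·log₁₀(p₂/p₁).
20·log₁₀(0.0186) = -34.61 dB.

-34.61 dB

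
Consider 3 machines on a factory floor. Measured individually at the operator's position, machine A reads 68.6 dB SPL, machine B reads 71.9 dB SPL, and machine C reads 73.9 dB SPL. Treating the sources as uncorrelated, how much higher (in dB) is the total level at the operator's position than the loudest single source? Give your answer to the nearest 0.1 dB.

2.8 dB

Incoherent sources sum as intensities:
L_total = 10·log₁₀(10^(68.6/10) + 10^(71.9/10) + 10^(73.9/10)) = 76.75 dB SPL.
Excess over the loudest (73.9 dB): 76.75 − 73.9 = 2.8 dB.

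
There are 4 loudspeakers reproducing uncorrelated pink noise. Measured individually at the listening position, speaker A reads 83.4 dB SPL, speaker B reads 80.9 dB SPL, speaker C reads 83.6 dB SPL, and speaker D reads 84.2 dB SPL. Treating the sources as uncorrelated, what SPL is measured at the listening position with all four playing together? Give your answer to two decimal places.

89.21 dB SPL

Incoherent sources sum as intensities:
L_total = 10·log₁₀(10^(83.4/10) + 10^(80.9/10) + 10^(83.6/10) + 10^(84.2/10)) = 10·log₁₀(833900000) = 89.21 dB SPL.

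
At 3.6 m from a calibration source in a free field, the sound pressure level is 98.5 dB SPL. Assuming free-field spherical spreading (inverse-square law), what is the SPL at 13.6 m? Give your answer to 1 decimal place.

87.0 dB SPL

Free-field point source: level drops by 20·log₁₀ of the distance ratio.
ΔL = −20·log₁₀(13.6/3.6) = -11.54 dB, so L₂ = 98.5 + (-11.54) = 87.0 dB SPL.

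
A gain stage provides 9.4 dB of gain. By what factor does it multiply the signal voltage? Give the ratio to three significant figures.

Voltage ratio = 10^(dB/20).
10^(9.4/20) = 10^(0.4700) = 2.95.

2.95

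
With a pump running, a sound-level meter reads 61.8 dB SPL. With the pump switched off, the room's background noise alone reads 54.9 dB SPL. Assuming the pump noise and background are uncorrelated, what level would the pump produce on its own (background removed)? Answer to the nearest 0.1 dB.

Background correction is a power subtraction:
L_src = 10·log₁₀(10^(61.8/10) − 10^(54.9/10)) = 10·log₁₀(1205000) = 60.8 dB SPL.

60.8 dB SPL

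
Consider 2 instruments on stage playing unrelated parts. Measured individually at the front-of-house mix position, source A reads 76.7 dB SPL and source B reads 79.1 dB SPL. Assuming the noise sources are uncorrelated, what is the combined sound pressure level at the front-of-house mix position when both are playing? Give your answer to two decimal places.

81.07 dB SPL

Incoherent sources sum as intensities:
L_total = 10·log₁₀(10^(76.7/10) + 10^(79.1/10)) = 10·log₁₀(128100000) = 81.07 dB SPL.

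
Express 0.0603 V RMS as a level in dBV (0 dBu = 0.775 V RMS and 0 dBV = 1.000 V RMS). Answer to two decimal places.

-24.39 dBV

dBV = 20·log₁₀(V / 1.000 V).
20·log₁₀(0.0603/1.000) = -24.39 dBV.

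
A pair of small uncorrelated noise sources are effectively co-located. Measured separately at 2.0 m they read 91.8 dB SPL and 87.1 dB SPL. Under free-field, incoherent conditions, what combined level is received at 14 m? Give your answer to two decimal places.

76.17 dB SPL

Combined at 2.0 m: 10·log₁₀(10^(91.8/10)+10^(87.1/10)) = 93.067 dB SPL.
Then apply −20·log₁₀(14/2.0) = -16.902 dB → 76.17 dB SPL.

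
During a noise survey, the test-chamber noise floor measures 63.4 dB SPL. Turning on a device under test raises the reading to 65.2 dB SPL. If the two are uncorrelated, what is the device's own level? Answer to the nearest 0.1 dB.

60.5 dB SPL

Subtract intensities: L_src = 10·log₁₀(10^(L_total/10) − 10^(L_bg/10)).
L_src = 10·log₁₀(10^(65.2/10) − 10^(63.4/10)) = 10·log₁₀(1124000) = 60.5 dB SPL.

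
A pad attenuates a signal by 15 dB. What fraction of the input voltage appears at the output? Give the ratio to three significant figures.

Voltage ratio = 10^(dB/20).
10^(-15/20) = 10^(-0.7500) = 0.178.

0.178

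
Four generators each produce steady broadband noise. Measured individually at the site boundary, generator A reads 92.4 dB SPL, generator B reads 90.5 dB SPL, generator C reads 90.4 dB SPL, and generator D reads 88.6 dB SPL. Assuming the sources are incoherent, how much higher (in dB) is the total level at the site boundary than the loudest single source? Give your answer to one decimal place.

Uncorrelated sources add in intensity (power), not in dB.
L_total = 10·log₁₀(10^(92.4/10) + 10^(90.5/10) + 10^(90.4/10) + 10^(88.6/10)) = 96.70 dB SPL.
Excess over the loudest (92.4 dB): 96.70 − 92.4 = 4.3 dB.

4.3 dB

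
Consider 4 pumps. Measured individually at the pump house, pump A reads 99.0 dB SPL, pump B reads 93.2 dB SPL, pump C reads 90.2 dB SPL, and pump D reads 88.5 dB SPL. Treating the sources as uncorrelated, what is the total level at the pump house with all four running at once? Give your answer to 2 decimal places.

100.71 dB SPL

Uncorrelated sources add in intensity (power), not in dB.
L_total = 10·log₁₀(10^(99.0/10) + 10^(93.2/10) + 10^(90.2/10) + 10^(88.5/10)) = 10·log₁₀(11788000000) = 100.71 dB SPL.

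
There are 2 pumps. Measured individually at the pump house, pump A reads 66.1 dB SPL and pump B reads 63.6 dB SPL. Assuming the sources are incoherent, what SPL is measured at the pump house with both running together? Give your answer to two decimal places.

68.04 dB SPL

Incoherent sources sum as intensities:
L_total = 10·log₁₀(10^(66.1/10) + 10^(63.6/10)) = 10·log₁₀(6365000) = 68.04 dB SPL.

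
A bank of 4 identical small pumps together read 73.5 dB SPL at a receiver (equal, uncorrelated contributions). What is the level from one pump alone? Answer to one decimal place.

4 equal incoherent sources add 10·log₁₀(4) = 6.02 dB over one source.
L_one = 73.5 − 6.02 = 67.5 dB SPL.

67.5 dB SPL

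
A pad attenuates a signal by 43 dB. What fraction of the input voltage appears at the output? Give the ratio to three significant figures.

0.00708

Voltage ratio = 10^(dB/20).
10^(-43/20) = 10^(-2.150) = 0.00708.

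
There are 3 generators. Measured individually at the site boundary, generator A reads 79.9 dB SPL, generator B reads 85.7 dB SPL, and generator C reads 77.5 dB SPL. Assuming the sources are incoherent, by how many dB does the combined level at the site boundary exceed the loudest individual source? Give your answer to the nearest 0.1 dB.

Uncorrelated sources add in intensity (power), not in dB.
L_total = 10·log₁₀(10^(79.9/10) + 10^(85.7/10) + 10^(77.5/10)) = 87.21 dB SPL.
Excess over the loudest (85.7 dB): 87.21 − 85.7 = 1.5 dB.

1.5 dB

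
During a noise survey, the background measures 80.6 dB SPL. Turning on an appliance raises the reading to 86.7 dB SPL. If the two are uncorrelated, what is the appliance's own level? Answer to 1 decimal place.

Subtract intensities: L_src = 10·log₁₀(10^(L_total/10) − 10^(L_bg/10)).
L_src = 10·log₁₀(10^(86.7/10) − 10^(80.6/10)) = 10·log₁₀(352900000) = 85.5 dB SPL.

85.5 dB SPL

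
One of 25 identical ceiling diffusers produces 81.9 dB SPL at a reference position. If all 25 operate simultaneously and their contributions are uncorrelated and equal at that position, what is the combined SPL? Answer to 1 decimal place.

25 equal incoherent sources raise the level by 10·log₁₀(25) = 13.98 dB.
L_total = 81.9 + 13.98 = 95.9 dB SPL.

95.9 dB SPL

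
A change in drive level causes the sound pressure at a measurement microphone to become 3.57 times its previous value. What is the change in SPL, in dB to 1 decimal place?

Sound pressure is an amplitude quantity: ΔL = 20·log₁₀(p₂/p₁).
20·log₁₀(3.57) = 11.1 dB.

11.1 dB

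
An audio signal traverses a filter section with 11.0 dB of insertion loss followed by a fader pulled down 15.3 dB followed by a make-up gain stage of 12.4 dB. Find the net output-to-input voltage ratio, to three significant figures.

Net gain = (−11.0) + (−15.3) + 12.4 = -13.9 dB.
Voltage ratio = 10^(-13.9/20) = 0.202.

0.202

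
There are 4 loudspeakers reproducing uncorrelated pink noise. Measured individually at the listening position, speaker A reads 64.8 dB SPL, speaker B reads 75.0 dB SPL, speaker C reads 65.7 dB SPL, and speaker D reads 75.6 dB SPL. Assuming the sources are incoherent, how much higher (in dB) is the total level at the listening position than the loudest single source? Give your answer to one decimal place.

Uncorrelated sources add in intensity (power), not in dB.
L_total = 10·log₁₀(10^(64.8/10) + 10^(75.0/10) + 10^(65.7/10) + 10^(75.6/10)) = 78.73 dB SPL.
Excess over the loudest (75.6 dB): 78.73 − 75.6 = 3.1 dB.

3.1 dB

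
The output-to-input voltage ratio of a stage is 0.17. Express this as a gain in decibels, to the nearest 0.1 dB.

For a voltage ratio, dB = 20·log₁₀(V₂/V₁).
20·log₁₀(0.17) = -15.4 dB.

-15.4 dB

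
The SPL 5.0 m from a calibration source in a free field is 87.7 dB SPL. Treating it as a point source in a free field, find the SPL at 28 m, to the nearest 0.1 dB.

72.7 dB SPL

Inverse-square spreading gives ΔL = −20·log₁₀(d₂/d₁).
ΔL = −20·log₁₀(28/5.0) = -14.96 dB, so L₂ = 87.7 + (-14.96) = 72.7 dB SPL.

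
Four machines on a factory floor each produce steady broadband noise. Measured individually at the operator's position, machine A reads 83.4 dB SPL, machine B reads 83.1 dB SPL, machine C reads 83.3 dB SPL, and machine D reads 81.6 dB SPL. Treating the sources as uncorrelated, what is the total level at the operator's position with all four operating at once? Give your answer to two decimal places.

Uncorrelated sources add in intensity (power), not in dB.
L_total = 10·log₁₀(10^(83.4/10) + 10^(83.1/10) + 10^(83.3/10) + 10^(81.6/10)) = 10·log₁₀(781300000) = 88.93 dB SPL.

88.93 dB SPL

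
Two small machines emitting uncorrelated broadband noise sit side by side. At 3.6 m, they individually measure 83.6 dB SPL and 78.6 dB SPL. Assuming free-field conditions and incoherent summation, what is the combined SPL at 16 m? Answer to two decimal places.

71.84 dB SPL

Combined at 3.6 m: 10·log₁₀(10^(83.6/10)+10^(78.6/10)) = 84.793 dB SPL.
Then apply −20·log₁₀(16/3.6) = -12.956 dB → 71.84 dB SPL.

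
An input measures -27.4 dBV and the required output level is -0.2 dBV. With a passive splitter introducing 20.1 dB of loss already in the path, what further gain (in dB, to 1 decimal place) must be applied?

47.3 dB

The required make-up gain is the shortfall in the dB sum.
G = -0.2 − (-27.4) + 20.1 = 47.3 dB.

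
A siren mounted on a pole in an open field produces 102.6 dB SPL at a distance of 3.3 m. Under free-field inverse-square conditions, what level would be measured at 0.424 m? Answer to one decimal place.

120.4 dB SPL

Free-field point source: level drops by 20·log₁₀ of the distance ratio.
ΔL = −20·log₁₀(0.424/3.3) = 17.82 dB, so L₂ = 102.6 + (17.82) = 120.4 dB SPL.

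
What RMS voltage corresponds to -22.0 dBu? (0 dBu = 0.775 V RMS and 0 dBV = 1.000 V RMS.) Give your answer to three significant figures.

0.0616 V

V = 0.775 V × 10^(-22.0/20).
= 0.775 × 0.07943 = 0.0616 V.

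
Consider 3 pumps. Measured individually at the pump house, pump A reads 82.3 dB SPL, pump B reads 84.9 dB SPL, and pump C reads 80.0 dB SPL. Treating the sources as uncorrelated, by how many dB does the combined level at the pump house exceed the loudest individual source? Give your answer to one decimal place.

2.7 dB

Add the sources as powers (linear), then convert back to dB:
L_total = 10·log₁₀(10^(82.3/10) + 10^(84.9/10) + 10^(80.0/10)) = 87.63 dB SPL.
Excess over the loudest (84.9 dB): 87.63 − 84.9 = 2.7 dB.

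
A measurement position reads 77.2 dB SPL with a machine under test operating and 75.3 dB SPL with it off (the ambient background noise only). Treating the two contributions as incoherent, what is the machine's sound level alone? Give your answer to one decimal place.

72.7 dB SPL

Remove the background by subtracting linear intensities:
L_src = 10·log₁₀(10^(77.2/10) − 10^(75.3/10)) = 10·log₁₀(18600000) = 72.7 dB SPL.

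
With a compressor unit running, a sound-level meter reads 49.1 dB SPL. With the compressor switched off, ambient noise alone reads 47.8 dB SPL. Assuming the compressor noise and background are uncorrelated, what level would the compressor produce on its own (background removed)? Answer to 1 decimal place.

43.2 dB SPL

Remove the background by subtracting linear intensities:
L_src = 10·log₁₀(10^(49.1/10) − 10^(47.8/10)) = 10·log₁₀(21030) = 43.2 dB SPL.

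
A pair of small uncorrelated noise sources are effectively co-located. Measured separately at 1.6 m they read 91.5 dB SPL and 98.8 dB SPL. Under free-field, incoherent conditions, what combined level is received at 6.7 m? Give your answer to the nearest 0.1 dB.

Combined at 1.6 m: 10·log₁₀(10^(91.5/10)+10^(98.8/10)) = 99.54 dB SPL.
Then apply −20·log₁₀(6.7/1.6) = -12.44 dB → 87.1 dB SPL.

87.1 dB SPL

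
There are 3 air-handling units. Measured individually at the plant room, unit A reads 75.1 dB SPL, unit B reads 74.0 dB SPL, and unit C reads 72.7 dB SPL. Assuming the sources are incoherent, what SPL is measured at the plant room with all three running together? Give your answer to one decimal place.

Incoherent sources sum as intensities:
L_total = 10·log₁₀(10^(75.1/10) + 10^(74.0/10) + 10^(72.7/10)) = 10·log₁₀(76100000) = 78.8 dB SPL.

78.8 dB SPL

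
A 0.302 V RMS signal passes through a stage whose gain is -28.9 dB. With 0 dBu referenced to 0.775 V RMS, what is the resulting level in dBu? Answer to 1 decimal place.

Input level: 20·log₁₀(0.302/0.775) = -8.19 dBu.
Output: -8.19 − 28.9 = -37.1 dBu.

-37.1 dBu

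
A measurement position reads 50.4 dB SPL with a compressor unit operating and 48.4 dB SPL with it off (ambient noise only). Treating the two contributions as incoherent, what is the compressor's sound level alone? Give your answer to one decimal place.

Background correction is a power subtraction:
L_src = 10·log₁₀(10^(50.4/10) − 10^(48.4/10)) = 10·log₁₀(40460) = 46.1 dB SPL.

46.1 dB SPL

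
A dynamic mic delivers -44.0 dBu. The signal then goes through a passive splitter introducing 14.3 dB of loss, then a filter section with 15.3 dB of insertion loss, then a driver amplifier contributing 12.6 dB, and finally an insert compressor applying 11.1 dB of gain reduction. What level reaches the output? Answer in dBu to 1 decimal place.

-72.1 dBu

In dB, series stages simply add:
-44.0 − 14.3 − 15.3 + 12.6 − 11.1 = -72.1 dBu.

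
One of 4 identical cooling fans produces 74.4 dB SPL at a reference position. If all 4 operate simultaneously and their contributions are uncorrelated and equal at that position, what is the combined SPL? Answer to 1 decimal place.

4 equal incoherent sources raise the level by 10·log₁₀(4) = 6.02 dB.
L_total = 74.4 + 6.02 = 80.4 dB SPL.

80.4 dB SPL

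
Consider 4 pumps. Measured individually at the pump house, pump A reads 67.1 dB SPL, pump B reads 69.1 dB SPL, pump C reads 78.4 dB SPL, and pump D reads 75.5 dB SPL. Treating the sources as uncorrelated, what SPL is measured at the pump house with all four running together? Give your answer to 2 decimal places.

Uncorrelated sources add in intensity (power), not in dB.
L_total = 10·log₁₀(10^(67.1/10) + 10^(69.1/10) + 10^(78.4/10) + 10^(75.5/10)) = 10·log₁₀(117900000) = 80.72 dB SPL.

80.72 dB SPL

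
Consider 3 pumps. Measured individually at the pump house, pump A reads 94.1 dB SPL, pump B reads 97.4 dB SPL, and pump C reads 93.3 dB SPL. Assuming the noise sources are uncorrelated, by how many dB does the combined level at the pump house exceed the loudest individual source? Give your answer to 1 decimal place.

Uncorrelated sources add in intensity (power), not in dB.
L_total = 10·log₁₀(10^(94.1/10) + 10^(97.4/10) + 10^(93.3/10)) = 100.09 dB SPL.
Excess over the loudest (97.4 dB): 100.09 − 97.4 = 2.7 dB.

2.7 dB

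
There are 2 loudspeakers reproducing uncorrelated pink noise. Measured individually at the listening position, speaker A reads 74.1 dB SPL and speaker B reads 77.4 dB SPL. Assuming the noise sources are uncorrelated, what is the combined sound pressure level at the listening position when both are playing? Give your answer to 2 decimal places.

79.07 dB SPL

Add the sources as powers (linear), then convert back to dB:
L_total = 10·log₁₀(10^(74.1/10) + 10^(77.4/10)) = 10·log₁₀(80660000) = 79.07 dB SPL.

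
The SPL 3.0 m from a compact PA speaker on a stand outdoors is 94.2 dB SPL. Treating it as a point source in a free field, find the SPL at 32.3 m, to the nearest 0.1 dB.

73.6 dB SPL

Free-field point source: level drops by 20·log₁₀ of the distance ratio.
ΔL = −20·log₁₀(32.3/3.0) = -20.64 dB, so L₂ = 94.2 + (-20.64) = 73.6 dB SPL.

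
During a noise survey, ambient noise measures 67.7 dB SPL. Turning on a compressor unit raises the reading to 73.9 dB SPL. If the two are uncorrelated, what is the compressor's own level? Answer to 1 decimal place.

72.7 dB SPL

Background correction is a power subtraction:
L_src = 10·log₁₀(10^(73.9/10) − 10^(67.7/10)) = 10·log₁₀(18660000) = 72.7 dB SPL.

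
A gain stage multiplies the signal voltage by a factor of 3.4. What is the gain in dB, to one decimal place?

Voltage ratio → dB uses the 20·log₁₀ form:
20·log₁₀(3.4) = 10.6 dB.

10.6 dB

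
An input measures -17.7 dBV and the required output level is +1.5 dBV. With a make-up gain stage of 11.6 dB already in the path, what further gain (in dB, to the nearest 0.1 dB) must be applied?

7.6 dB

The required make-up gain is the shortfall in the dB sum.
G = +1.5 − (-17.7) − 11.6 = 7.6 dB.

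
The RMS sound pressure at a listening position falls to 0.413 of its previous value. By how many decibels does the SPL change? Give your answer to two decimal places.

Sound pressure is an amplitude quantity: ΔL = 20·log₁₀(p₂/p₁).
20·log₁₀(0.413) = -7.68 dB.

-7.68 dB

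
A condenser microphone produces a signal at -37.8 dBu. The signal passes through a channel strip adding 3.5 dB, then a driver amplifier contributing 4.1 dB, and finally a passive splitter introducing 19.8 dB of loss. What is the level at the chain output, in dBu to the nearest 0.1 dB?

Cascaded gains and losses add directly in dB.
-37.8 + 3.5 + 4.1 − 19.8 = -50.0 dBu.

-50.0 dBu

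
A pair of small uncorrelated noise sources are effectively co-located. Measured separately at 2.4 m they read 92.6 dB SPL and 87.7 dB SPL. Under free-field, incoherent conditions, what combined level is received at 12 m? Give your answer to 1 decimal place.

79.8 dB SPL

Combined at 2.4 m: 10·log₁₀(10^(92.6/10)+10^(87.7/10)) = 93.82 dB SPL.
Then apply −20·log₁₀(12/2.4) = -13.98 dB → 79.8 dB SPL.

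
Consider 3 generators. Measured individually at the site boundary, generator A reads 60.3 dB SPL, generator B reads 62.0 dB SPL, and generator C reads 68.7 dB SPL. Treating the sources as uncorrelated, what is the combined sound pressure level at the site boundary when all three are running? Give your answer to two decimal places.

70.03 dB SPL

Incoherent sources sum as intensities:
L_total = 10·log₁₀(10^(60.3/10) + 10^(62.0/10) + 10^(68.7/10)) = 10·log₁₀(10070000) = 70.03 dB SPL.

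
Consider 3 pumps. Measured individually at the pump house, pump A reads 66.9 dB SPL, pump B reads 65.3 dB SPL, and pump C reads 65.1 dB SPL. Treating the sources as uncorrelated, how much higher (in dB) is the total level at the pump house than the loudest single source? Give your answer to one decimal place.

Uncorrelated sources add in intensity (power), not in dB.
L_total = 10·log₁₀(10^(66.9/10) + 10^(65.3/10) + 10^(65.1/10)) = 70.62 dB SPL.
Excess over the loudest (66.9 dB): 70.62 − 66.9 = 3.7 dB.

3.7 dB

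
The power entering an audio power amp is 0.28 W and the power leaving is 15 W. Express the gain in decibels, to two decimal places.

For a power ratio, dB = 10·log₁₀(P₂/P₁).
10·log₁₀(15/0.28) = 10·log₁₀(53.57) = 17.29 dB.

17.29 dB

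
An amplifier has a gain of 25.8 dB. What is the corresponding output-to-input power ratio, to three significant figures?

380

Power ratio = 10^(dB/10).
10^(25.8/10) = 10^(2.580) = 380.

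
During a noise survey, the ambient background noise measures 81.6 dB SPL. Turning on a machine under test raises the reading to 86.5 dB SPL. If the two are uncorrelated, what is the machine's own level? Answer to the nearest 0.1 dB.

Background correction is a power subtraction:
L_src = 10·log₁₀(10^(86.5/10) − 10^(81.6/10)) = 10·log₁₀(302100000) = 84.8 dB SPL.

84.8 dB SPL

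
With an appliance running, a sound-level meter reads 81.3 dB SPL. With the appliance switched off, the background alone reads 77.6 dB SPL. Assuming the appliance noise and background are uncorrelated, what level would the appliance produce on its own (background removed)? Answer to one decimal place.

Remove the background by subtracting linear intensities:
L_src = 10·log₁₀(10^(81.3/10) − 10^(77.6/10)) = 10·log₁₀(77350000) = 78.9 dB SPL.

78.9 dB SPL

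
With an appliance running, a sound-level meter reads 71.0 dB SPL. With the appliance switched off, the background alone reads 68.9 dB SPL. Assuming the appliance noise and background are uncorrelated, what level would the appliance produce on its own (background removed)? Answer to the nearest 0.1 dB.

66.8 dB SPL

Remove the background by subtracting linear intensities:
L_src = 10·log₁₀(10^(71.0/10) − 10^(68.9/10)) = 10·log₁₀(4827000) = 66.8 dB SPL.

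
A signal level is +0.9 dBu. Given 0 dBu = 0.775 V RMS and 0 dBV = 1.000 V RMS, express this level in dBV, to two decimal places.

-1.31 dBV

The offset between the scales is 20·log₁₀(0.775/1.000) = −2.214 dB.
So dBV = +0.9 − 2.214 = -1.31 dBV.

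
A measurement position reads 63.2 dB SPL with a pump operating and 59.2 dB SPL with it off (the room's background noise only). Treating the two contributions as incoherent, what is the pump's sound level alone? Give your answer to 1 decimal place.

Remove the background by subtracting linear intensities:
L_src = 10·log₁₀(10^(63.2/10) − 10^(59.2/10)) = 10·log₁₀(1258000) = 61.0 dB SPL.

61.0 dB SPL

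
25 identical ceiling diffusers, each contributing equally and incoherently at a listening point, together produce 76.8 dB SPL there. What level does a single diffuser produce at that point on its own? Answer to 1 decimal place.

62.8 dB SPL

25 equal incoherent sources add 10·log₁₀(25) = 13.98 dB over one source.
L_one = 76.8 − 13.98 = 62.8 dB SPL.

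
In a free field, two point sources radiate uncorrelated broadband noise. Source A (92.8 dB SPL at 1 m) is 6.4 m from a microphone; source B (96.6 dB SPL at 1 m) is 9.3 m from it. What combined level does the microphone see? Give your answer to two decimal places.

79.97 dB SPL

At the listener: L_A = 92.8 − 20·log₁₀(6.4) = 76.676 dB; L_B = 96.6 − 20·log₁₀(9.3) = 77.230 dB.
Combined: 10·log₁₀(10^(76.676/10)+10^(77.230/10)) = 79.97 dB SPL.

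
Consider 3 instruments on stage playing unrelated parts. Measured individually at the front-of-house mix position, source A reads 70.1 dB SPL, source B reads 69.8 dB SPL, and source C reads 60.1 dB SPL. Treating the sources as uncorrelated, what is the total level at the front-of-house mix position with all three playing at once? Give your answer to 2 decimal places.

Add the sources as powers (linear), then convert back to dB:
L_total = 10·log₁₀(10^(70.1/10) + 10^(69.8/10) + 10^(60.1/10)) = 10·log₁₀(20810000) = 73.18 dB SPL.

73.18 dB SPL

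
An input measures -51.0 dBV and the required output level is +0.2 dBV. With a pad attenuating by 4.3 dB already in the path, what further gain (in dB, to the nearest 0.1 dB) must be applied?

55.5 dB

The required make-up gain is the shortfall in the dB sum.
G = +0.2 − (-51.0) + 4.3 = 55.5 dB.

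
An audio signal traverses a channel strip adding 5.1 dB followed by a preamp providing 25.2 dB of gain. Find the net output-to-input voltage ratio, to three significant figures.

32.7

Net gain = 5.1 + 25.2 = 30.3 dB.
Voltage ratio = 10^(30.3/20) = 32.7.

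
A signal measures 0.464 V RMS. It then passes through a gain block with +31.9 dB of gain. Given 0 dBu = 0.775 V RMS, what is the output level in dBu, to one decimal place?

Input level: 20·log₁₀(0.464/0.775) = -4.46 dBu.
Output: -4.46 + 31.9 = +27.4 dBu.

+27.4 dBu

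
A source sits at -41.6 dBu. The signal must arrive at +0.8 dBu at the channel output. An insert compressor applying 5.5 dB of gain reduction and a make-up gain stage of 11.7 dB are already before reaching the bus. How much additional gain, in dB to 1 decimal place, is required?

36.2 dB

The required make-up gain is the shortfall in the dB sum.
G = +0.8 − (-41.6) + 5.5 − 11.7 = 36.2 dB.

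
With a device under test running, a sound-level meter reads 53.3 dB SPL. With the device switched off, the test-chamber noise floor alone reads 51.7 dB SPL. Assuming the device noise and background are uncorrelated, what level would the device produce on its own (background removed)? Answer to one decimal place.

Subtract intensities: L_src = 10·log₁₀(10^(L_total/10) − 10^(L_bg/10)).
L_src = 10·log₁₀(10^(53.3/10) − 10^(51.7/10)) = 10·log₁₀(65890) = 48.2 dB SPL.

48.2 dB SPL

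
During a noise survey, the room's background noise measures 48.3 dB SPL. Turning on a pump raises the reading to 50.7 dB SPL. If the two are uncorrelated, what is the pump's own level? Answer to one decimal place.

47.0 dB SPL

Background correction is a power subtraction:
L_src = 10·log₁₀(10^(50.7/10) − 10^(48.3/10)) = 10·log₁₀(49880) = 47.0 dB SPL.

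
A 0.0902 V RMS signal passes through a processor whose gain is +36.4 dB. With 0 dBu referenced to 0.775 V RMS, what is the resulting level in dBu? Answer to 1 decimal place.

+17.7 dBu

Input level: 20·log₁₀(0.0902/0.775) = -18.68 dBu.
Output: -18.68 + 36.4 = +17.7 dBu.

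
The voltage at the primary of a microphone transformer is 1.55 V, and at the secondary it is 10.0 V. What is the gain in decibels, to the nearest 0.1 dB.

Voltage ratio → dB uses the 20·log₁₀ form:
20·log₁₀(10.0/1.55) = 20·log₁₀(6.452) = 16.2 dB.

16.2 dB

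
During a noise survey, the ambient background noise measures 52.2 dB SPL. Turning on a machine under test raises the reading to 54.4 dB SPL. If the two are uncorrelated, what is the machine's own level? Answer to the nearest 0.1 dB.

50.4 dB SPL

Background correction is a power subtraction:
L_src = 10·log₁₀(10^(54.4/10) − 10^(52.2/10)) = 10·log₁₀(109500) = 50.4 dB SPL.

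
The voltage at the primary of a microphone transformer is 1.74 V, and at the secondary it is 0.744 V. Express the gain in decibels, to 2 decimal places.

For a voltage ratio, dB = 20·log₁₀(V₂/V₁).
20·log₁₀(0.744/1.74) = 20·log₁₀(0.4276) = -7.38 dB.

-7.38 dB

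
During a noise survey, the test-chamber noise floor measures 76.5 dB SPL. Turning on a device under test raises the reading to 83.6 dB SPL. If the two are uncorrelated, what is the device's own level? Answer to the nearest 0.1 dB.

82.7 dB SPL

Remove the background by subtracting linear intensities:
L_src = 10·log₁₀(10^(83.6/10) − 10^(76.5/10)) = 10·log₁₀(184400000) = 82.7 dB SPL.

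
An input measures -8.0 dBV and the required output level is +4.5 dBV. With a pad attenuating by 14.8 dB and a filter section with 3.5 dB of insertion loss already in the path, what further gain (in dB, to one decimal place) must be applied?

The required make-up gain is the shortfall in the dB sum.
G = +4.5 − (-8.0) + 14.8 + 3.5 = 30.8 dB.

30.8 dB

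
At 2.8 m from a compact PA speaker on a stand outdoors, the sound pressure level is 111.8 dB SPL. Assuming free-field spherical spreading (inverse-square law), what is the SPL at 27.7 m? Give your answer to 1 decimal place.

91.9 dB SPL

Free-field point source: level drops by 20·log₁₀ of the distance ratio.
ΔL = −20·log₁₀(27.7/2.8) = -19.91 dB, so L₂ = 111.8 + (-19.91) = 91.9 dB SPL.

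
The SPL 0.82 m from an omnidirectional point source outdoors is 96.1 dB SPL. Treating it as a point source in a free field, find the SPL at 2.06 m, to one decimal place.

Free-field point source: level drops by 20·log₁₀ of the distance ratio.
ΔL = −20·log₁₀(2.06/0.82) = -8.00 dB, so L₂ = 96.1 + (-8.00) = 88.1 dB SPL.

88.1 dB SPL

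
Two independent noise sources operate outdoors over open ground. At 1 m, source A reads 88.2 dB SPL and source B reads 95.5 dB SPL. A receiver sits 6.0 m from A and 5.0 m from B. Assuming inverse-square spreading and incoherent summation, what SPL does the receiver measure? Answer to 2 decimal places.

At the listener: L_A = 88.2 − 20·log₁₀(6.0) = 72.637 dB; L_B = 95.5 − 20·log₁₀(5.0) = 81.521 dB.
Combined: 10·log₁₀(10^(72.637/10)+10^(81.521/10)) = 82.05 dB SPL.

82.05 dB SPL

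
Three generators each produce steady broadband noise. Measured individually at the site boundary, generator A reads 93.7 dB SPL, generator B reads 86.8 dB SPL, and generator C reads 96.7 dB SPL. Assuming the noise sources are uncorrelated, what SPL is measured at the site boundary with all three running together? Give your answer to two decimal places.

98.75 dB SPL

Add the sources as powers (linear), then convert back to dB:
L_total = 10·log₁₀(10^(93.7/10) + 10^(86.8/10) + 10^(96.7/10)) = 10·log₁₀(7500000000) = 98.75 dB SPL.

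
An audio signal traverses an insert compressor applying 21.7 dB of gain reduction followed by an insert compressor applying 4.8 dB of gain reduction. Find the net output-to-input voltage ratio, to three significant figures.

0.0473

Net gain = (−21.7) + (−4.8) = -26.5 dB.
Voltage ratio = 10^(-26.5/20) = 0.0473.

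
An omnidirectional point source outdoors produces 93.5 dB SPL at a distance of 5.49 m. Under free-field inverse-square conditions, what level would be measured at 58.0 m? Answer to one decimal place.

Free-field point source: level drops by 20·log₁₀ of the distance ratio.
ΔL = −20·log₁₀(58.0/5.49) = -20.48 dB, so L₂ = 93.5 + (-20.48) = 73.0 dB SPL.

73.0 dB SPL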